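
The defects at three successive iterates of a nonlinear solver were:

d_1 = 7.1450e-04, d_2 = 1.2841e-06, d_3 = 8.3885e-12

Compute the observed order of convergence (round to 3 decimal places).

1.889

p ≈ ln(d_3/d_2) / ln(d_2/d_1)
  = ln(8.3885e-12/1.2841e-06) / ln(1.2841e-06/7.1450e-04)
  = ln(6.53259e-06) / ln(0.0017972)
  = -11.938707 / -6.321525 ≈ 1.888580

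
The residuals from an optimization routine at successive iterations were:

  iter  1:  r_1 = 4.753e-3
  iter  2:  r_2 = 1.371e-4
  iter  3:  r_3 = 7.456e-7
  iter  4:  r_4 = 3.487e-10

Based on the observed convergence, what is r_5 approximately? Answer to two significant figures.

4.4e-15

First estimate the order: p ≈ ln(r_4/r_3) / ln(r_3/r_2) = ln(3.487e-10/7.456e-7)/ln(7.456e-7/1.371e-4) = ln(0.000467677)/ln(0.00543837) ≈ 1.4705.
Then r_5 ≈ r_4·(r_4/r_3)^p = 3.487e-10·(0.000467677)^1.4705 = 3.487e-10·1.26811e-05 ≈ 4.422e-15.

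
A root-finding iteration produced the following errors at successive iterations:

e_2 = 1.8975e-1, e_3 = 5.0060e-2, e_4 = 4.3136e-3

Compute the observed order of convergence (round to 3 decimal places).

1.840

p ≈ ln(e_4/e_3) / ln(e_3/e_2)
  = ln(4.3136e-3/5.0060e-2) / ln(5.0060e-2/1.8975e-1)
  = ln(0.0861686) / ln(0.263821)
  = -2.451449 / -1.332484 ≈ 1.839759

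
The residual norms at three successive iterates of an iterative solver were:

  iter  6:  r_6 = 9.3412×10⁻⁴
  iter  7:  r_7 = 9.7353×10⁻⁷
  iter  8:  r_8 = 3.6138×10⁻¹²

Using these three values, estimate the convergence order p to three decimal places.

p ≈ ln(r_8/r_7) / ln(r_7/r_6)
  = ln(3.6138×10⁻¹²/9.7353×10⁻⁷) / ln(9.7353×10⁻⁷/9.3412×10⁻⁴)
  = ln(3.71206e-06) / ln(0.00104219)
  = -12.503924 / -6.866431 ≈ 1.821022

1.821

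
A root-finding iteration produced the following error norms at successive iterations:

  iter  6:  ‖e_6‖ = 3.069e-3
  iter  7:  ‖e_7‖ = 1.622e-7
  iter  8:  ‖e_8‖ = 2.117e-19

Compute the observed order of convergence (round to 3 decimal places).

2.779

p ≈ ln(‖e_8‖/‖e_7‖) / ln(‖e_7‖/‖e_6‖)
  = ln(2.117e-19/1.622e-7) / ln(1.622e-7/3.069e-3)
  = ln(1.30518e-12) / ln(5.28511e-05)
  = -27.364680 / -9.848032 ≈ 2.778695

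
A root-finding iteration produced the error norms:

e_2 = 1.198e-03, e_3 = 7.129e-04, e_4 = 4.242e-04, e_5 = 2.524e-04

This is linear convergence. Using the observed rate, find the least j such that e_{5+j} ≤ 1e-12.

Rate ρ ≈ e_5/e_4 = 2.524e-04/4.242e-04 = 0.5950.
After j more steps, e_{5+j} ≈ 2.524e-04·ρ^j; need ρ^j ≤ 1e-12/2.524e-04 = 3.96197e-09.
j ≥ ln(3.96197e-09)/ln(0.5950) = -19.3465/-0.51919 = 37.263.
So 38 more iterations are needed.

38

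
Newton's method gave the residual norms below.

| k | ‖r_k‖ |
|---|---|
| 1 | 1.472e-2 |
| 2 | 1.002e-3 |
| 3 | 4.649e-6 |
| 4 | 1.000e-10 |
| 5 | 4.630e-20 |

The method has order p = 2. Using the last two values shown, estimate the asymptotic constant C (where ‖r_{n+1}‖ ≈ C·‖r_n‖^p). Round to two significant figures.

4.6

C ≈ ‖r_5‖ / ‖r_4‖^2
  = 4.630e-20 / (1.000e-10)^2
  = 4.630e-20 / 1e-20 ≈ 4.63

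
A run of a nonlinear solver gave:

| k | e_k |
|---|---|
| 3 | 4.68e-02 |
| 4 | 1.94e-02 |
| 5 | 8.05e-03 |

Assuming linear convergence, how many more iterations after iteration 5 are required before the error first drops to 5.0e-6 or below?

Rate ρ ≈ e_5/e_4 = 8.05e-03/1.94e-02 = 0.4149.
After j more steps, e_{5+j} ≈ 8.05e-03·ρ^j; need ρ^j ≤ 5.0e-6/8.05e-03 = 0.000621118.
j ≥ ln(0.000621118)/ln(0.4149) = -7.3840/-0.87972 = 8.394.
So 9 more iterations are needed.

9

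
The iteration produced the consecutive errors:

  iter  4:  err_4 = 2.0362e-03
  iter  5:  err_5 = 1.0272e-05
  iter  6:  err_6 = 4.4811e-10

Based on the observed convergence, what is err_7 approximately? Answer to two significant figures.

First estimate the order: p ≈ ln(err_6/err_5) / ln(err_5/err_4) = ln(4.4811e-10/1.0272e-05)/ln(1.0272e-05/2.0362e-03) = ln(4.36244e-05)/ln(0.00504469) ≈ 1.8981.
Then err_7 ≈ err_6·(err_6/err_5)^p = 4.4811e-10·(4.36244e-05)^1.8981 = 4.4811e-10·5.29384e-09 ≈ 2.372e-18.

2.4e-18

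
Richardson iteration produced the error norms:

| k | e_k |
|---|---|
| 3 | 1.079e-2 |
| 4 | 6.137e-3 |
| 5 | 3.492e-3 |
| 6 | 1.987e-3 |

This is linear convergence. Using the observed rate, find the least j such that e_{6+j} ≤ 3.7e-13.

Rate ρ ≈ e_6/e_5 = 1.987e-3/3.492e-3 = 0.5690.
After j more steps, e_{6+j} ≈ 1.987e-3·ρ^j; need ρ^j ≤ 3.7e-13/1.987e-3 = 1.8621e-10.
j ≥ ln(1.8621e-10)/ln(0.5690) = -22.4041/-0.56387 = 39.733.
So 40 more iterations are needed.

40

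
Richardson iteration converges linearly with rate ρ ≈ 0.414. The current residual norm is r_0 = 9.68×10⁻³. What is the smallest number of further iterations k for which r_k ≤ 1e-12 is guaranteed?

After k steps, r_k ≈ 9.68×10⁻³·0.414^k.
Need 0.414^k ≤ 1e-12/9.68×10⁻³ = 1.03306e-10.
k ≥ ln(1.03306e-10)/ln(0.414) = -22.9933/-0.88189 = 26.073.
Smallest integer k = 27.

27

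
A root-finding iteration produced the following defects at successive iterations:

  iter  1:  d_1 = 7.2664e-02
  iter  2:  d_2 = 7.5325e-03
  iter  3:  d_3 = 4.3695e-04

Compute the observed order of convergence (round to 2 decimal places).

p ≈ ln(d_3/d_2) / ln(d_2/d_1)
  = ln(4.3695e-04/7.5325e-03) / ln(7.5325e-03/7.2664e-02)
  = ln(0.0580086) / ln(0.103662)
  = -2.84716 / -2.26662 ≈ 1.25613

1.26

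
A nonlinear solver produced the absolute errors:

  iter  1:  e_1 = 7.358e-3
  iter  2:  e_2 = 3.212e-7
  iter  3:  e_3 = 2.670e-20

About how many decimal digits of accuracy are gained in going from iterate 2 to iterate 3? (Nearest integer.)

13

Digits gained ≈ log₁₀(e_2/e_3) = log₁₀(3.212e-7/2.670e-20) = log₁₀(1.203e+13) ≈ 13.080.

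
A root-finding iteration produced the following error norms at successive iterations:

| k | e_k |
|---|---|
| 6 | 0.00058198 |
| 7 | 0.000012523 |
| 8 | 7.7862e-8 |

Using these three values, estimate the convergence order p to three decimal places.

1.323

p ≈ ln(e_8/e_7) / ln(e_7/e_6)
  = ln(7.7862e-8/0.000012523) / ln(0.000012523/0.00058198)
  = ln(0.00621752) / ln(0.0215179)
  = -5.080384 / -3.838870 ≈ 1.323406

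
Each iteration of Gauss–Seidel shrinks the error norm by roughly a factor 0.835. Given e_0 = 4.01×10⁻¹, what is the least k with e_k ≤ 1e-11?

After k steps, e_k ≈ 4.01×10⁻¹·0.835^k.
Need 0.835^k ≤ 1e-11/4.01×10⁻¹ = 2.49377e-11.
k ≥ ln(2.49377e-11)/ln(0.835) = -24.4146/-0.18032 = 135.396.
Smallest integer k = 136.

136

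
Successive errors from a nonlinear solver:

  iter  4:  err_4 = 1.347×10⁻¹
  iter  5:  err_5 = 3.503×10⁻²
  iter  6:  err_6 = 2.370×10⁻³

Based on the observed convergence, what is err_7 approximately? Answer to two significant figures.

1.1e-5

First estimate the order: p ≈ ln(err_6/err_5) / ln(err_5/err_4) = ln(2.370×10⁻³/3.503×10⁻²)/ln(3.503×10⁻²/1.347×10⁻¹) = ln(0.0676563)/ln(0.260059) ≈ 1.9997.
Then err_7 ≈ err_6·(err_6/err_5)^p = 2.370×10⁻³·(0.0676563)^1.9997 = 2.370×10⁻³·0.00458107 ≈ 1.086e-05.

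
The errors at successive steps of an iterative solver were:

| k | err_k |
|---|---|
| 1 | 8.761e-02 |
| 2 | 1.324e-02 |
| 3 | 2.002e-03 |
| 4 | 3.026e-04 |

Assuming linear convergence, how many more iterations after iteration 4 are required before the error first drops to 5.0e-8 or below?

5

Rate ρ ≈ err_4/err_3 = 3.026e-04/2.002e-03 = 0.1511.
After j more steps, err_{4+j} ≈ 3.026e-04·ρ^j; need ρ^j ≤ 5.0e-8/3.026e-04 = 0.000165235.
j ≥ ln(0.000165235)/ln(0.1511) = -8.7081/-1.88981 = 4.608.
So 5 more iterations are needed.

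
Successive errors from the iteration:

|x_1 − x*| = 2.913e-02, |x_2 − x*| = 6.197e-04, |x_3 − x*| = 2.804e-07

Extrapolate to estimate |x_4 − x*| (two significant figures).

First estimate the order: p ≈ ln(|x_3 − x*|/|x_2 − x*|) / ln(|x_2 − x*|/|x_1 − x*|) = ln(2.804e-07/6.197e-04)/ln(6.197e-04/2.913e-02) = ln(0.000452477)/ln(0.0212736) ≈ 2.0001.
Then |x_4 − x*| ≈ |x_3 − x*|·(|x_3 − x*|/|x_2 − x*|)^p = 2.804e-07·(0.000452477)^2.0001 = 2.804e-07·2.04578e-07 ≈ 5.736e-14.

5.7e-14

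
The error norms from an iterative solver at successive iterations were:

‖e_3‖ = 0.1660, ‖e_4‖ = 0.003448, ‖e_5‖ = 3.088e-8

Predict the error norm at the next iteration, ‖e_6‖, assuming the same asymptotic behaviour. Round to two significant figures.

2.2e-23

First estimate the order: p ≈ ln(‖e_5‖/‖e_4‖) / ln(‖e_4‖/‖e_3‖) = ln(3.088e-8/0.003448)/ln(0.003448/0.1660) = ln(8.95592e-06)/ln(0.0207711) ≈ 3.0002.
Then ‖e_6‖ ≈ ‖e_5‖·(‖e_5‖/‖e_4‖)^p = 3.088e-8·(8.95592e-06)^3.0002 = 3.088e-8·7.16673e-16 ≈ 2.213e-23.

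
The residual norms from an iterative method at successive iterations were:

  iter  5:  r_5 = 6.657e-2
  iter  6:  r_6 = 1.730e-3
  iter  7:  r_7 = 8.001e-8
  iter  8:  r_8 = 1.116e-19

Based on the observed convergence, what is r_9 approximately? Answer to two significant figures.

First estimate the order: p ≈ ln(r_8/r_7) / ln(r_7/r_6) = ln(1.116e-19/8.001e-8)/ln(8.001e-8/1.730e-3) = ln(1.39483e-12)/ln(4.62486e-05) ≈ 2.7349.
Then r_9 ≈ r_8·(r_8/r_7)^p = 1.116e-19·(1.39483e-12)^2.7349 = 1.116e-19·3.77095e-33 ≈ 4.208e-52.

4.2e-52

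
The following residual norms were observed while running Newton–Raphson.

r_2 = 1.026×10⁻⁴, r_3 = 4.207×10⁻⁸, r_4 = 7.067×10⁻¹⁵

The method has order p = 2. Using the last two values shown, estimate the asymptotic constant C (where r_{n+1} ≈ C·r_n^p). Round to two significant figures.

C ≈ r_4 / r_3^2
  = 7.067×10⁻¹⁵ / (4.207×10⁻⁸)^2
  = 7.067×10⁻¹⁵ / 1.76988e-15 ≈ 3.9929

4.0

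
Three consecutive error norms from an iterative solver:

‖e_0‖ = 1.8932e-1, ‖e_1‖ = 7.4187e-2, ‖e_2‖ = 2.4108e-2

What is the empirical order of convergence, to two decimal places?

p ≈ ln(‖e_2‖/‖e_1‖) / ln(‖e_1‖/‖e_0‖)
  = ln(2.4108e-2/7.4187e-2) / ln(7.4187e-2/1.8932e-1)
  = ln(0.324963) / ln(0.39186)
  = -1.12404 / -0.93685 ≈ 1.19981

1.20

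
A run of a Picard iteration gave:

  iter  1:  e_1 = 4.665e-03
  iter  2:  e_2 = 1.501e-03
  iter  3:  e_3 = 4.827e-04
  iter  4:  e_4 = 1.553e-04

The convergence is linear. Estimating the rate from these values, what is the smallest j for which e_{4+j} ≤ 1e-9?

11

Rate ρ ≈ e_4/e_3 = 1.553e-04/4.827e-04 = 0.3217.
After j more steps, e_{4+j} ≈ 1.553e-04·ρ^j; need ρ^j ≤ 1e-9/1.553e-04 = 6.43915e-06.
j ≥ ln(6.43915e-06)/ln(0.3217) = -11.9531/-1.13414 = 10.539.
So 11 more iterations are needed.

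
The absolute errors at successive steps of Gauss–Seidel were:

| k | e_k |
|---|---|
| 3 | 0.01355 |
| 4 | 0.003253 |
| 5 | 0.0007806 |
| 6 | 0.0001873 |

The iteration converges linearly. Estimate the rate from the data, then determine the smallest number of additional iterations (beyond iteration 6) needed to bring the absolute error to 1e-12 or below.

Rate ρ ≈ e_6/e_5 = 0.0001873/0.0007806 = 0.2399.
After j more steps, e_{6+j} ≈ 0.0001873·ρ^j; need ρ^j ≤ 1e-12/0.0001873 = 5.33903e-09.
j ≥ ln(5.33903e-09)/ln(0.2399) = -19.0482/-1.42753 = 13.343.
So 14 more iterations are needed.

14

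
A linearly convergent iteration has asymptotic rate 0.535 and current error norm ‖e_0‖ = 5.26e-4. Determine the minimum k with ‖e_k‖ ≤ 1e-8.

18

After k steps, ‖e_k‖ ≈ 5.26e-4·0.535^k.
Need 0.535^k ≤ 1e-8/5.26e-4 = 1.90114e-05.
k ≥ ln(1.90114e-05)/ln(0.535) = -10.8705/-0.62549 = 17.379.
Smallest integer k = 18.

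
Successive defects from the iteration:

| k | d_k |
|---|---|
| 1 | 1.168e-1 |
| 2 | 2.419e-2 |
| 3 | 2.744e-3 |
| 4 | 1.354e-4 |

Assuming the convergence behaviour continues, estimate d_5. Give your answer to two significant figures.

First estimate the order: p ≈ ln(d_4/d_3) / ln(d_3/d_2) = ln(1.354e-4/2.744e-3)/ln(2.744e-3/2.419e-2) = ln(0.049344)/ln(0.113435) ≈ 1.3825.
Then d_5 ≈ d_4·(d_4/d_3)^p = 1.354e-4·(0.049344)^1.3825 = 1.354e-4·0.0156098 ≈ 2.114e-06.

2.1e-6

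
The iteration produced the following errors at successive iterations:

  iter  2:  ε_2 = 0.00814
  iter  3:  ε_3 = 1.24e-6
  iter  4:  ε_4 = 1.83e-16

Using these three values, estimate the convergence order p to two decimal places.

2.58

p ≈ ln(ε_4/ε_3) / ln(ε_3/ε_2)
  = ln(1.83e-16/1.24e-6) / ln(1.24e-6/0.00814)
  = ln(1.47581e-10) / ln(0.000152334)
  = -22.63664 / -8.78944 ≈ 2.57544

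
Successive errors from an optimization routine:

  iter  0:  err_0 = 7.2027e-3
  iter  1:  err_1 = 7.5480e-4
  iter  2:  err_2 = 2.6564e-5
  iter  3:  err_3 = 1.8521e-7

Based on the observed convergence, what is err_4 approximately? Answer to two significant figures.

1.2e-10

First estimate the order: p ≈ ln(err_3/err_2) / ln(err_2/err_1) = ln(1.8521e-7/2.6564e-5)/ln(2.6564e-5/7.5480e-4) = ln(0.00697222)/ln(0.0351934) ≈ 1.4837.
Then err_4 ≈ err_3·(err_3/err_2)^p = 1.8521e-7·(0.00697222)^1.4837 = 1.8521e-7·0.000631262 ≈ 1.169e-10.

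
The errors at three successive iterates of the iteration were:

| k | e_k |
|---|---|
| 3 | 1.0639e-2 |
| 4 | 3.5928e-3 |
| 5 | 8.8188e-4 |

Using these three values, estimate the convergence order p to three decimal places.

1.294

p ≈ ln(e_5/e_4) / ln(e_4/e_3)
  = ln(8.8188e-4/3.5928e-3) / ln(3.5928e-3/1.0639e-2)
  = ln(0.245458) / ln(0.337701)
  = -1.404629 / -1.085594 ≈ 1.293881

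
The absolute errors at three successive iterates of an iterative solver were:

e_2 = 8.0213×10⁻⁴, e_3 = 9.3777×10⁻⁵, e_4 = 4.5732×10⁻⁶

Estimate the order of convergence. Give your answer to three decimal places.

p ≈ ln(e_4/e_3) / ln(e_3/e_2)
  = ln(4.5732×10⁻⁶/9.3777×10⁻⁵) / ln(9.3777×10⁻⁵/8.0213×10⁻⁴)
  = ln(0.0487668) / ln(0.11691)
  = -3.020706 / -2.146351 ≈ 1.407368

1.407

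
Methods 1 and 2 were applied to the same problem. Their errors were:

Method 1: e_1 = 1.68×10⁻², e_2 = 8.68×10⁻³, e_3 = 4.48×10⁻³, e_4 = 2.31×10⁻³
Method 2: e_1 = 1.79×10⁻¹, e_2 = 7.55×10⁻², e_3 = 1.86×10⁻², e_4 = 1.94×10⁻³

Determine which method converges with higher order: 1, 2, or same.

2

Method 1: p ≈ ln(2.31×10⁻³/4.48×10⁻³)/ln(4.48×10⁻³/8.68×10⁻³) ≈ 1.00.
Method 2: p ≈ ln(1.94×10⁻³/1.86×10⁻²)/ln(1.86×10⁻²/7.55×10⁻²) ≈ 1.61.
Method 2 has the higher order (≈1.6 vs ≈1.0).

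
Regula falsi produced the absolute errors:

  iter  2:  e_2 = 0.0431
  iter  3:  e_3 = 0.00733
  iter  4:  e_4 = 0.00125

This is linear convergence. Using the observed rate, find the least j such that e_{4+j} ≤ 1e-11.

Rate ρ ≈ e_4/e_3 = 0.00125/0.00733 = 0.1705.
After j more steps, e_{4+j} ≈ 0.00125·ρ^j; need ρ^j ≤ 1e-11/0.00125 = 8e-09.
j ≥ ln(8e-09)/ln(0.1705) = -18.6438/-1.76902 = 10.539.
So 11 more iterations are needed.

11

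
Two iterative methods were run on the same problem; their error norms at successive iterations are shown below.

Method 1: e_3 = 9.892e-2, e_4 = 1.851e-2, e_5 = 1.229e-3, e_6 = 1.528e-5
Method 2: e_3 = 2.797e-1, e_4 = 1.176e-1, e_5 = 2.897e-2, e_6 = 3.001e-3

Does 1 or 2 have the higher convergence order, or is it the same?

Method 1: p ≈ ln(1.528e-5/1.229e-3)/ln(1.229e-3/1.851e-2) ≈ 1.62.
Method 2: p ≈ ln(3.001e-3/2.897e-2)/ln(2.897e-2/1.176e-1) ≈ 1.62.
Both orders ≈ 1.6 — effectively the same.

same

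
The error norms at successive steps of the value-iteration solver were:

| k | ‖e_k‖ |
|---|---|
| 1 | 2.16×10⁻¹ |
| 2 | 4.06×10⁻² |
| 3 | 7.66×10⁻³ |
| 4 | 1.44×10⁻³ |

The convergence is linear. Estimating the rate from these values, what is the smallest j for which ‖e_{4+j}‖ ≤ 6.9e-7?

Rate ρ ≈ ‖e_4‖/‖e_3‖ = 1.44×10⁻³/7.66×10⁻³ = 0.1880.
After j more steps, ‖e_{4+j}‖ ≈ 1.44×10⁻³·ρ^j; need ρ^j ≤ 6.9e-7/1.44×10⁻³ = 0.000479167.
j ≥ ln(0.000479167)/ln(0.1880) = -7.6435/-1.67131 = 4.573.
So 5 more iterations are needed.

5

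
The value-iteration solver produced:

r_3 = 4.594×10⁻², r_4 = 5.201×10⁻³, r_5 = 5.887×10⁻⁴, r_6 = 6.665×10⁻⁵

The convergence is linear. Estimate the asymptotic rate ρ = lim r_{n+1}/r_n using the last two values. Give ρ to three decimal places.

ρ ≈ r_6/r_5 = 6.665×10⁻⁵/5.887×10⁻⁴ = 0.11322

0.113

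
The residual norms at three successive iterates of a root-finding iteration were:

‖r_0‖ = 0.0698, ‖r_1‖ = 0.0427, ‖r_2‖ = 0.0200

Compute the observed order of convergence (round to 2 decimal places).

p ≈ ln(‖r_2‖/‖r_1‖) / ln(‖r_1‖/‖r_0‖)
  = ln(0.0200/0.0427) / ln(0.0427/0.0698)
  = ln(0.468384) / ln(0.611748)
  = -0.75847 / -0.49143 ≈ 1.54339

1.54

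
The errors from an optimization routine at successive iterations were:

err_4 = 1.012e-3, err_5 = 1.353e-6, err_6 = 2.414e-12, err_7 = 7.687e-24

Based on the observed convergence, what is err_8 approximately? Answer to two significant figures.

7.8e-47

First estimate the order: p ≈ ln(err_7/err_6) / ln(err_6/err_5) = ln(7.687e-24/2.414e-12)/ln(2.414e-12/1.353e-6) = ln(3.18434e-12)/ln(1.78418e-06) ≈ 2.0000.
Then err_8 ≈ err_7·(err_7/err_6)^p = 7.687e-24·(3.18434e-12)^2.0000 = 7.687e-24·1.014e-23 ≈ 7.795e-47.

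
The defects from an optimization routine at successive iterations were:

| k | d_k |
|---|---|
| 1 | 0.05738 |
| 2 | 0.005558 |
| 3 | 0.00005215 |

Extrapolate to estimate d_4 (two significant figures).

First estimate the order: p ≈ ln(d_3/d_2) / ln(d_2/d_1) = ln(0.00005215/0.005558)/ln(0.005558/0.05738) = ln(0.00938287)/ln(0.096863) ≈ 2.0000.
Then d_4 ≈ d_3·(d_3/d_2)^p = 0.00005215·(0.00938287)^2.0000 = 0.00005215·8.80382e-05 ≈ 4.591e-09.

4.6e-9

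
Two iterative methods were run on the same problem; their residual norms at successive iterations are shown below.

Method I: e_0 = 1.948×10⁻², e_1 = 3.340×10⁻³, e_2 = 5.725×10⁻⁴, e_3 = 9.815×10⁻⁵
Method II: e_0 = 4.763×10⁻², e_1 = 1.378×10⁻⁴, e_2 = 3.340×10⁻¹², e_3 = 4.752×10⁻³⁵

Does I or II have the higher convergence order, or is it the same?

Method I: p ≈ ln(9.815×10⁻⁵/5.725×10⁻⁴)/ln(5.725×10⁻⁴/3.340×10⁻³) ≈ 1.00.
Method II: p ≈ ln(4.752×10⁻³⁵/3.340×10⁻¹²)/ln(3.340×10⁻¹²/1.378×10⁻⁴) ≈ 3.00.
Method II has the higher order (≈3.0 vs ≈1.0).

II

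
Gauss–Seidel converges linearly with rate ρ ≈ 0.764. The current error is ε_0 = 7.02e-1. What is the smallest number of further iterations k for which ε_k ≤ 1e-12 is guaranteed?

102

After k steps, ε_k ≈ 7.02e-1·0.764^k.
Need 0.764^k ≤ 1e-12/7.02e-1 = 1.4245e-12.
k ≥ ln(1.4245e-12)/ln(0.764) = -27.2772/-0.26919 = 101.331.
Smallest integer k = 102.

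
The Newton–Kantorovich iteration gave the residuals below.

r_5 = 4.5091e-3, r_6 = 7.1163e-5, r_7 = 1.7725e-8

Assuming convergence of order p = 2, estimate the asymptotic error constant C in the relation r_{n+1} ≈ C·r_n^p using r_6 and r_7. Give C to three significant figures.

3.50

C ≈ r_7 / r_6^2
  = 1.7725e-8 / (7.1163e-5)^2
  = 1.7725e-8 / 5.06417e-09 ≈ 3.5001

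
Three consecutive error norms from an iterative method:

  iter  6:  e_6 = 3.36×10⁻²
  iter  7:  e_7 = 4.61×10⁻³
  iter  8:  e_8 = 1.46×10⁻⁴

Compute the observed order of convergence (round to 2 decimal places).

1.74

p ≈ ln(e_8/e_7) / ln(e_7/e_6)
  = ln(1.46×10⁻⁴/4.61×10⁻³) / ln(4.61×10⁻³/3.36×10⁻²)
  = ln(0.0316703) / ln(0.137202)
  = -3.45238 / -1.98630 ≈ 1.73810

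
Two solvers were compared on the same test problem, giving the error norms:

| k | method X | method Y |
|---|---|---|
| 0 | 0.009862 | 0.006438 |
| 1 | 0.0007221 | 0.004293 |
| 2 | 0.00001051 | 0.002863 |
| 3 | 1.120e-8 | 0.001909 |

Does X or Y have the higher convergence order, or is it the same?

Method X: p ≈ ln(1.120e-8/0.00001051)/ln(0.00001051/0.0007221) ≈ 1.62.
Method Y: p ≈ ln(0.001909/0.002863)/ln(0.002863/0.004293) ≈ 1.00.
Method X has the higher order (≈1.6 vs ≈1.0).

X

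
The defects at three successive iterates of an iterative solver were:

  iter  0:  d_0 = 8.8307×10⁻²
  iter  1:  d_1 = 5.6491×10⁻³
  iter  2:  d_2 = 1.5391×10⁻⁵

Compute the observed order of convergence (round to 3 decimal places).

2.148

p ≈ ln(d_2/d_1) / ln(d_1/d_0)
  = ln(1.5391×10⁻⁵/5.6491×10⁻³) / ln(5.6491×10⁻³/8.8307×10⁻²)
  = ln(0.0027245) / ln(0.0639711)
  = -5.905470 / -2.749324 ≈ 2.147972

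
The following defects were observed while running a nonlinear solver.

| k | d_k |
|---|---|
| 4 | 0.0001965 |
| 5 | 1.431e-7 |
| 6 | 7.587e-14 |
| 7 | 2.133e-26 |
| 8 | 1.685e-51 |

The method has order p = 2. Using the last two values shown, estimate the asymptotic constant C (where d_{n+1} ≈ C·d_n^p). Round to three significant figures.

3.70

C ≈ d_8 / d_7^2
  = 1.685e-51 / (2.133e-26)^2
  = 1.685e-51 / 4.54969e-52 ≈ 3.7035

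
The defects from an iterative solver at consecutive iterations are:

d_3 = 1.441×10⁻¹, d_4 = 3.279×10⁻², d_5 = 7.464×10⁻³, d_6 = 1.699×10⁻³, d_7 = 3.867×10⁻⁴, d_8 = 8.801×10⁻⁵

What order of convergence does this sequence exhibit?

Consecutive ratios: d_8/d_7 = 8.801×10⁻⁵/3.867×10⁻⁴ = 0.227592, d_7/d_6 = 3.867×10⁻⁴/1.699×10⁻³ = 0.227604.
p ≈ ln(0.227592)/ln(0.227604) = -1.4802/-1.4801 ≈ 1.00.
So the convergence is linear (order 1).

1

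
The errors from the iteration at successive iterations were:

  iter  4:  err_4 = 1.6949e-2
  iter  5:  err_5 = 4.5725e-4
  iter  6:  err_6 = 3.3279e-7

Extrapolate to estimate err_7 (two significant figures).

1.8e-13

First estimate the order: p ≈ ln(err_6/err_5) / ln(err_5/err_4) = ln(3.3279e-7/4.5725e-4)/ln(4.5725e-4/1.6949e-2) = ln(0.000727808)/ln(0.026978) ≈ 2.0000.
Then err_7 ≈ err_6·(err_6/err_5)^p = 3.3279e-7·(0.000727808)^2.0000 = 3.3279e-7·5.29704e-07 ≈ 1.763e-13.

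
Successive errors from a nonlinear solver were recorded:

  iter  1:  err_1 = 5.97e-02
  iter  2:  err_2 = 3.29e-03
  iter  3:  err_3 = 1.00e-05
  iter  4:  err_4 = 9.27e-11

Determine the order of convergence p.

Consecutive ratios: err_4/err_3 = 9.27e-11/1.00e-05 = 9.27e-06, err_3/err_2 = 1.00e-05/3.29e-03 = 0.00303951.
p ≈ ln(9.27e-06)/ln(0.00303951) = -11.5887/-5.7961 ≈ 2.00.
So the convergence is quadratic (order 2).

2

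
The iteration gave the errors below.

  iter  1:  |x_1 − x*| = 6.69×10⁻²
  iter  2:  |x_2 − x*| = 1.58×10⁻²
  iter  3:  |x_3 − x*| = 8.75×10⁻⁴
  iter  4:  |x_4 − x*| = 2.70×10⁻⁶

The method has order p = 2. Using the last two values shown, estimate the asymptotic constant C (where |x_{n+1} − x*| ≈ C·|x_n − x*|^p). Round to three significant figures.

3.53

C ≈ |x_4 − x*| / |x_3 − x*|^2
  = 2.70×10⁻⁶ / (8.75×10⁻⁴)^2
  = 2.70×10⁻⁶ / 7.65625e-07 ≈ 3.5265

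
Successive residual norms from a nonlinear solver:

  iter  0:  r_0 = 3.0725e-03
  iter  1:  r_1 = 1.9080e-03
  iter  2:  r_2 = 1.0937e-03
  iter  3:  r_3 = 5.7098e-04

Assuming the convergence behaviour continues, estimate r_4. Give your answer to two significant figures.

First estimate the order: p ≈ ln(r_3/r_2) / ln(r_2/r_1) = ln(5.7098e-04/1.0937e-03)/ln(1.0937e-03/1.9080e-03) = ln(0.522063)/ln(0.573218) ≈ 1.1680.
Then r_4 ≈ r_3·(r_3/r_2)^p = 5.7098e-04·(0.522063)^1.1680 = 5.7098e-04·0.468059 ≈ 0.0002673.

2.7e-4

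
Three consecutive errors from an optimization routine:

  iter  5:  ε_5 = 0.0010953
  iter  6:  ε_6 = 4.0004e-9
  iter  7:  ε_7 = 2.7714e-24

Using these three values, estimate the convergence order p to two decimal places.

2.79

p ≈ ln(ε_7/ε_6) / ln(ε_6/ε_5)
  = ln(2.7714e-24/4.0004e-9) / ln(4.0004e-9/0.0010953)
  = ln(6.92781e-16) / ln(3.65233e-06)
  = -34.90582 / -12.52015 ≈ 2.78797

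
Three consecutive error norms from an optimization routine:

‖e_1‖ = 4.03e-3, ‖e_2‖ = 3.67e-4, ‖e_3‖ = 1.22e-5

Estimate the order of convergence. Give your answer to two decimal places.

p ≈ ln(‖e_3‖/‖e_2‖) / ln(‖e_2‖/‖e_1‖)
  = ln(1.22e-5/3.67e-4) / ln(3.67e-4/4.03e-3)
  = ln(0.0332425) / ln(0.091067)
  = -3.40393 / -2.39616 ≈ 1.42058

1.42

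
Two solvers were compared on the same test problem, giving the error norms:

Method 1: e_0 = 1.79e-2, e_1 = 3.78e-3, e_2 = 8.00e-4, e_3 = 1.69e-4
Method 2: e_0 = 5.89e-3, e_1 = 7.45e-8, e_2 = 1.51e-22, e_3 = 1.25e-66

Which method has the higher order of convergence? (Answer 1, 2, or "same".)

2

Method 1: p ≈ ln(1.69e-4/8.00e-4)/ln(8.00e-4/3.78e-3) ≈ 1.00.
Method 2: p ≈ ln(1.25e-66/1.51e-22)/ln(1.51e-22/7.45e-8) ≈ 3.00.
Method 2 has the higher order (≈3.0 vs ≈1.0).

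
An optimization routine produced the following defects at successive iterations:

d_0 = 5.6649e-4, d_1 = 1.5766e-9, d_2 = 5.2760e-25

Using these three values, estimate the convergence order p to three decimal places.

p ≈ ln(d_2/d_1) / ln(d_1/d_0)
  = ln(5.2760e-25/1.5766e-9) / ln(1.5766e-9/5.6649e-4)
  = ln(3.34644e-16) / ln(2.7831e-06)
  = -35.633464 / -12.791945 ≈ 2.785617

2.786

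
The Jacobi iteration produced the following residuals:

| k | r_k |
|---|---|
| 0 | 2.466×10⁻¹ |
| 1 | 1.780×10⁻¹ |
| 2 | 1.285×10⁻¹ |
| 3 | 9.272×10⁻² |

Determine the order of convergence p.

Consecutive ratios: r_3/r_2 = 9.272×10⁻²/1.285×10⁻¹ = 0.721556, r_2/r_1 = 1.285×10⁻¹/1.780×10⁻¹ = 0.72191.
p ≈ ln(0.721556)/ln(0.72191) = -0.3263/-0.3259 ≈ 1.00.
So the convergence is linear (order 1).

1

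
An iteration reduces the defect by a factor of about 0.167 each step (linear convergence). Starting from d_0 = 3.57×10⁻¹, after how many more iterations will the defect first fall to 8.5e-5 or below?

After k steps, d_k ≈ 3.57×10⁻¹·0.167^k.
Need 0.167^k ≤ 8.5e-5/3.57×10⁻¹ = 0.000238095.
k ≥ ln(0.000238095)/ln(0.167) = -8.3428/-1.78976 = 4.661.
Smallest integer k = 5.

5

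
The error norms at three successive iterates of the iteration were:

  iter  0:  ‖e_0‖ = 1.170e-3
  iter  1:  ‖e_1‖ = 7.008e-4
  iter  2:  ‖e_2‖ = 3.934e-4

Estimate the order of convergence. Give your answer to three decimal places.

p ≈ ln(‖e_2‖/‖e_1‖) / ln(‖e_1‖/‖e_0‖)
  = ln(3.934e-4/7.008e-4) / ln(7.008e-4/1.170e-3)
  = ln(0.561358) / ln(0.598974)
  = -0.577396 / -0.512537 ≈ 1.126545

1.127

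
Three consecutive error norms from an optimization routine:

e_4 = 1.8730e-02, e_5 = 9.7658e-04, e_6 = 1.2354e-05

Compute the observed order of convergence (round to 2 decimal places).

p ≈ ln(e_6/e_5) / ln(e_5/e_4)
  = ln(1.2354e-05/9.7658e-04) / ln(9.7658e-04/1.8730e-02)
  = ln(0.0126503) / ln(0.0521399)
  = -4.37007 / -2.95382 ≈ 1.47946

1.48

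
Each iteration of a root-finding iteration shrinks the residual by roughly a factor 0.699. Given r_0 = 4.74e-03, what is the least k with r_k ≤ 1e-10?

50

After k steps, r_k ≈ 4.74e-03·0.699^k.
Need 0.699^k ≤ 1e-10/4.74e-03 = 2.1097e-08.
k ≥ ln(2.1097e-08)/ln(0.699) = -17.6741/-0.35810 = 49.355.
Smallest integer k = 50.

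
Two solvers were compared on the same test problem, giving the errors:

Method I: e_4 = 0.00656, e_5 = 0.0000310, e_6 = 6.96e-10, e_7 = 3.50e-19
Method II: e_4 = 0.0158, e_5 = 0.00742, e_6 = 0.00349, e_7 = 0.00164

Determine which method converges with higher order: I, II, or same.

I

Method I: p ≈ ln(3.50e-19/6.96e-10)/ln(6.96e-10/0.0000310) ≈ 2.00.
Method II: p ≈ ln(0.00164/0.00349)/ln(0.00349/0.00742) ≈ 1.00.
Method I has the higher order (≈2.0 vs ≈1.0).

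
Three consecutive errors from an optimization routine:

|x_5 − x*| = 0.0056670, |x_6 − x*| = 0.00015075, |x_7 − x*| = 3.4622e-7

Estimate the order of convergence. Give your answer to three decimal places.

1.675

p ≈ ln(|x_7 − x*|/|x_6 − x*|) / ln(|x_6 − x*|/|x_5 − x*|)
  = ln(3.4622e-7/0.00015075) / ln(0.00015075/0.0056670)
  = ln(0.00229665) / ln(0.0266014)
  = -6.076304 / -3.626791 ≈ 1.675394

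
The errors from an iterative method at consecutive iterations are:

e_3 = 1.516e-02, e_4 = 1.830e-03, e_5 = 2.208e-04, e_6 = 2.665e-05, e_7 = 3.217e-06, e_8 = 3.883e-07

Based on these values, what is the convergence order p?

Consecutive ratios: e_8/e_7 = 3.883e-07/3.217e-06 = 0.120703, e_7/e_6 = 3.217e-06/2.665e-05 = 0.120713.
p ≈ ln(0.120703)/ln(0.120713) = -2.1144/-2.1143 ≈ 1.00.
So the convergence is linear (order 1).

1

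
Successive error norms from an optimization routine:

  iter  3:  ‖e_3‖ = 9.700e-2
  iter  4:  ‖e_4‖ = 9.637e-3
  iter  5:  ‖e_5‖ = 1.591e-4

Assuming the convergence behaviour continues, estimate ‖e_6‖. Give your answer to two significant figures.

First estimate the order: p ≈ ln(‖e_5‖/‖e_4‖) / ln(‖e_4‖/‖e_3‖) = ln(1.591e-4/9.637e-3)/ln(9.637e-3/9.700e-2) = ln(0.0165093)/ln(0.0993505) ≈ 1.7772.
Then ‖e_6‖ ≈ ‖e_5‖·(‖e_5‖/‖e_4‖)^p = 1.591e-4·(0.0165093)^1.7772 = 1.591e-4·0.00068006 ≈ 1.082e-07.

1.1e-7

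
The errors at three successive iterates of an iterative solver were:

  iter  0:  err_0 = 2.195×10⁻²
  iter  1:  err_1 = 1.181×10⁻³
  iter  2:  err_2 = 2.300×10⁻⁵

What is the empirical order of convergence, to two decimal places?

p ≈ ln(err_2/err_1) / ln(err_1/err_0)
  = ln(2.300×10⁻⁵/1.181×10⁻³) / ln(1.181×10⁻³/2.195×10⁻²)
  = ln(0.019475) / ln(0.0538041)
  = -3.93862 / -2.92241 ≈ 1.34773

1.35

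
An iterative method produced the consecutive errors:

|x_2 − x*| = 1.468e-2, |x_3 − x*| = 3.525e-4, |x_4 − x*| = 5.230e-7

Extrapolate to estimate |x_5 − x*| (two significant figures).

First estimate the order: p ≈ ln(|x_4 − x*|/|x_3 − x*|) / ln(|x_3 − x*|/|x_2 − x*|) = ln(5.230e-7/3.525e-4)/ln(3.525e-4/1.468e-2) = ln(0.00148369)/ln(0.0240123) ≈ 1.7466.
Then |x_5 − x*| ≈ |x_4 − x*|·(|x_4 − x*|/|x_3 − x*|)^p = 5.230e-7·(0.00148369)^1.7466 = 5.230e-7·1.14675e-05 ≈ 5.998e-12.

6.0e-12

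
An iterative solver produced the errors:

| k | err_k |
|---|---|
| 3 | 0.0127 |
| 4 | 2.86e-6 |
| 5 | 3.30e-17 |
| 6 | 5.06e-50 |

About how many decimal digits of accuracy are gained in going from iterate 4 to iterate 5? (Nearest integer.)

11

Digits gained ≈ log₁₀(err_4/err_5) = log₁₀(2.86e-6/3.30e-17) = log₁₀(8.66667e+10) ≈ 10.938.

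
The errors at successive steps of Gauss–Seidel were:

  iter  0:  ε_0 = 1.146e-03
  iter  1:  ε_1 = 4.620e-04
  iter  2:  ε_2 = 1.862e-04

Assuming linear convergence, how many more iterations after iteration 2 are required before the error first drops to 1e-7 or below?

Rate ρ ≈ ε_2/ε_1 = 1.862e-04/4.620e-04 = 0.4030.
After j more steps, ε_{2+j} ≈ 1.862e-04·ρ^j; need ρ^j ≤ 1e-7/1.862e-04 = 0.000537057.
j ≥ ln(0.000537057)/ln(0.4030) = -7.5294/-0.90882 = 8.285.
So 9 more iterations are needed.

9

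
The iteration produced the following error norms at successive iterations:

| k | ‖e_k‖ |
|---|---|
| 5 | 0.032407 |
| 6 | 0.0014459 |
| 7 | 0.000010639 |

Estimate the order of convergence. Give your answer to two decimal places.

p ≈ ln(‖e_7‖/‖e_6‖) / ln(‖e_6‖/‖e_5‖)
  = ln(0.000010639/0.0014459) / ln(0.0014459/0.032407)
  = ln(0.00735805) / ln(0.0446169)
  = -4.91196 / -3.10964 ≈ 1.57959

1.58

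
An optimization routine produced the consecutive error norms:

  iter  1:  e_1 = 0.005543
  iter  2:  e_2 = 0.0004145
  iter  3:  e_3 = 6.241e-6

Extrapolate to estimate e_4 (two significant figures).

7.0e-9

First estimate the order: p ≈ ln(e_3/e_2) / ln(e_2/e_1) = ln(6.241e-6/0.0004145)/ln(0.0004145/0.005543) = ln(0.0150567)/ln(0.074779) ≈ 1.6180.
Then e_4 ≈ e_3·(e_3/e_2)^p = 6.241e-6·(0.0150567)^1.6180 = 6.241e-6·0.00112607 ≈ 7.028e-09.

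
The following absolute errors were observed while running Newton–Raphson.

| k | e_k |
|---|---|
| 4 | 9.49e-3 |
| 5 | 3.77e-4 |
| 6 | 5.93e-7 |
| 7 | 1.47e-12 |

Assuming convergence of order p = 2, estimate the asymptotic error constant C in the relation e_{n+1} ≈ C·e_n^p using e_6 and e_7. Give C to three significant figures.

C ≈ e_7 / e_6^2
  = 1.47e-12 / (5.93e-7)^2
  = 1.47e-12 / 3.51649e-13 ≈ 4.1803

4.18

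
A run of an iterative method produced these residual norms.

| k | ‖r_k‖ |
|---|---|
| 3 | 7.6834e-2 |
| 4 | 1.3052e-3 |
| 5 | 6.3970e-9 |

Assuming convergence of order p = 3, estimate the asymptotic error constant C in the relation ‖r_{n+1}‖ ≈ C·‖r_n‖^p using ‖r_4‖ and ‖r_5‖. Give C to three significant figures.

C ≈ ‖r_5‖ / ‖r_4‖^3
  = 6.3970e-9 / (1.3052e-3)^3
  = 6.3970e-9 / 2.22347e-09 ≈ 2.877

2.88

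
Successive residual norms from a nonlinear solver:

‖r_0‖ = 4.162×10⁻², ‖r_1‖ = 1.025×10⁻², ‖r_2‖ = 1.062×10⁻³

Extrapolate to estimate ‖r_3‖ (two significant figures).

First estimate the order: p ≈ ln(‖r_2‖/‖r_1‖) / ln(‖r_1‖/‖r_0‖) = ln(1.062×10⁻³/1.025×10⁻²)/ln(1.025×10⁻²/4.162×10⁻²) = ln(0.10361)/ln(0.246276) ≈ 1.6179.
Then ‖r_3‖ ≈ ‖r_2‖·(‖r_2‖/‖r_1‖)^p = 1.062×10⁻³·(0.10361)^1.6179 = 1.062×10⁻³·0.0255281 ≈ 2.711e-05.

2.7e-5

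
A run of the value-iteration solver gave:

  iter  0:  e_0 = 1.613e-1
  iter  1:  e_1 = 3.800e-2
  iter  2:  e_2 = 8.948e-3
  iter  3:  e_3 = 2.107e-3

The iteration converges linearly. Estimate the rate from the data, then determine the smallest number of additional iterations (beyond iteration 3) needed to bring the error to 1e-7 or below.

Rate ρ ≈ e_3/e_2 = 2.107e-3/8.948e-3 = 0.2355.
After j more steps, e_{3+j} ≈ 2.107e-3·ρ^j; need ρ^j ≤ 1e-7/2.107e-3 = 4.74608e-05.
j ≥ ln(4.74608e-05)/ln(0.2355) = -9.9556/-1.44604 = 6.885.
So 7 more iterations are needed.

7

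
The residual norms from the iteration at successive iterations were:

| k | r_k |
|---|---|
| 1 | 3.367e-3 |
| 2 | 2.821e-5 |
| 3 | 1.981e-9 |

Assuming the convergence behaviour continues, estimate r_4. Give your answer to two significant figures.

9.8e-18

First estimate the order: p ≈ ln(r_3/r_2) / ln(r_2/r_1) = ln(1.981e-9/2.821e-5)/ln(2.821e-5/3.367e-3) = ln(7.02233e-05)/ln(0.00837838) ≈ 1.9999.
Then r_4 ≈ r_3·(r_3/r_2)^p = 1.981e-9·(7.02233e-05)^1.9999 = 1.981e-9·4.93603e-09 ≈ 9.778e-18.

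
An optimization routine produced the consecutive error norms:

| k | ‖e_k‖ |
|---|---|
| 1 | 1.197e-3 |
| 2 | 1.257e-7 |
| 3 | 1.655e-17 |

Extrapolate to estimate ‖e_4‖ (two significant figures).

First estimate the order: p ≈ ln(‖e_3‖/‖e_2‖) / ln(‖e_2‖/‖e_1‖) = ln(1.655e-17/1.257e-7)/ln(1.257e-7/1.197e-3) = ln(1.31663e-10)/ln(0.000105013) ≈ 2.4833.
Then ‖e_4‖ ≈ ‖e_3‖·(‖e_3‖/‖e_2‖)^p = 1.655e-17·(1.31663e-10)^2.4833 = 1.655e-17·2.90847e-25 ≈ 4.814e-42.

4.8e-42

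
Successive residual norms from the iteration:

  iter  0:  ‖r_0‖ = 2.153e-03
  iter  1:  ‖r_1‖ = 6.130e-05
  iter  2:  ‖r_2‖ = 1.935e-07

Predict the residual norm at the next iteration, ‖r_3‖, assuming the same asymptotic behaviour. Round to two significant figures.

1.7e-11

First estimate the order: p ≈ ln(‖r_2‖/‖r_1‖) / ln(‖r_1‖/‖r_0‖) = ln(1.935e-07/6.130e-05)/ln(6.130e-05/2.153e-03) = ln(0.00315661)/ln(0.0284719) ≈ 1.6180.
Then ‖r_3‖ ≈ ‖r_2‖·(‖r_2‖/‖r_1‖)^p = 1.935e-07·(0.00315661)^1.6180 = 1.935e-07·8.98958e-05 ≈ 1.739e-11.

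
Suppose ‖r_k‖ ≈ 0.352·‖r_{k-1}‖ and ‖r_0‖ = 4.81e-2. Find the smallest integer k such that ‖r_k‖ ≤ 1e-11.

After k steps, ‖r_k‖ ≈ 4.81e-2·0.352^k.
Need 0.352^k ≤ 1e-11/4.81e-2 = 2.079e-10.
k ≥ ln(2.079e-10)/ln(0.352) = -22.2940/-1.04412 = 21.352.
Smallest integer k = 22.

22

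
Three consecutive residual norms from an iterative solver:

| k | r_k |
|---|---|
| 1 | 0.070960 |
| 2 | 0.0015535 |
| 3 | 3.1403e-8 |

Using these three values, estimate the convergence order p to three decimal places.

p ≈ ln(r_3/r_2) / ln(r_2/r_1)
  = ln(3.1403e-8/0.0015535) / ln(0.0015535/0.070960)
  = ln(2.02144e-05) / ln(0.0218926)
  = -10.809115 / -3.821607 ≈ 2.828421

2.828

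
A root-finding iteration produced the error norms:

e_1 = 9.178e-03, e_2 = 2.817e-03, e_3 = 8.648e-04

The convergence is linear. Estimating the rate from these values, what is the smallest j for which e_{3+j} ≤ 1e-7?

8

Rate ρ ≈ e_3/e_2 = 8.648e-04/2.817e-03 = 0.3070.
After j more steps, e_{3+j} ≈ 8.648e-04·ρ^j; need ρ^j ≤ 1e-7/8.648e-04 = 0.000115634.
j ≥ ln(0.000115634)/ln(0.3070) = -9.0651/-1.18091 = 7.676.
So 8 more iterations are needed.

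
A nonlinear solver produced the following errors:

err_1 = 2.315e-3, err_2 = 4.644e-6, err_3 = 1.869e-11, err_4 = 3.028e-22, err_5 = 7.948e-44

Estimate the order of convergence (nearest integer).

Consecutive ratios: err_5/err_4 = 7.948e-44/3.028e-22 = 2.62483e-22, err_4/err_3 = 3.028e-22/1.869e-11 = 1.62012e-11.
p ≈ ln(2.62483e-22)/ln(1.62012e-11) = -49.6919/-24.8459 ≈ 2.00.
So the convergence is quadratic (order 2).

2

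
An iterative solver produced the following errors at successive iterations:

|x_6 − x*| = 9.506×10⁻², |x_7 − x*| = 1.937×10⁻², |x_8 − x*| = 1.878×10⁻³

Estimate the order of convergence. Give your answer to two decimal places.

1.47

p ≈ ln(|x_8 − x*|/|x_7 − x*|) / ln(|x_7 − x*|/|x_6 − x*|)
  = ln(1.878×10⁻³/1.937×10⁻²) / ln(1.937×10⁻²/9.506×10⁻²)
  = ln(0.0969541) / ln(0.203766)
  = -2.33352 / -1.59078 ≈ 1.46690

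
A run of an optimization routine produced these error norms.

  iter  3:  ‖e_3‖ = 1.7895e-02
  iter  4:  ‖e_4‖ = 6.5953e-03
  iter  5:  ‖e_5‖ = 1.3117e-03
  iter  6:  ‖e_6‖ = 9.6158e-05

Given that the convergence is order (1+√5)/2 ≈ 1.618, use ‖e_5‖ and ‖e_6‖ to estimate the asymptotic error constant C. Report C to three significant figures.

4.43

C ≈ ‖e_6‖ / ‖e_5‖^1.618
  = 9.6158e-05 / (1.3117e-03)^1.618
  = 9.6158e-05 / 2.17098e-05 ≈ 4.4292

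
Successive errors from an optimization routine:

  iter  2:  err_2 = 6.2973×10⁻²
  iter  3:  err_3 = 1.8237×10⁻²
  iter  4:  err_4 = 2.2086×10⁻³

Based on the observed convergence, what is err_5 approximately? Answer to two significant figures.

First estimate the order: p ≈ ln(err_4/err_3) / ln(err_3/err_2) = ln(2.2086×10⁻³/1.8237×10⁻²)/ln(1.8237×10⁻²/6.2973×10⁻²) = ln(0.121105)/ln(0.2896) ≈ 1.7035.
Then err_5 ≈ err_4·(err_4/err_3)^p = 2.2086×10⁻³·(0.121105)^1.7035 = 2.2086×10⁻³·0.0274263 ≈ 6.057e-05.

6.1e-5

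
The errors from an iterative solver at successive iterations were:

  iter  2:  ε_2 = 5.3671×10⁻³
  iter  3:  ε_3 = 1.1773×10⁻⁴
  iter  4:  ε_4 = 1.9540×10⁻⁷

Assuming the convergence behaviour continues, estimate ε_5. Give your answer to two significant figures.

4.3e-12

First estimate the order: p ≈ ln(ε_4/ε_3) / ln(ε_3/ε_2) = ln(1.9540×10⁻⁷/1.1773×10⁻⁴)/ln(1.1773×10⁻⁴/5.3671×10⁻³) = ln(0.00165973)/ln(0.0219355) ≈ 1.6758.
Then ε_5 ≈ ε_4·(ε_4/ε_3)^p = 1.9540×10⁻⁷·(0.00165973)^1.6758 = 1.9540×10⁻⁷·2.19452e-05 ≈ 4.288e-12.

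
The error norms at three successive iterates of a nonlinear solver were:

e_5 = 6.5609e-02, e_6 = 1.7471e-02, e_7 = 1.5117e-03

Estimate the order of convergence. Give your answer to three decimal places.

1.850

p ≈ ln(e_7/e_6) / ln(e_6/e_5)
  = ln(1.5117e-03/1.7471e-02) / ln(1.7471e-02/6.5609e-02)
  = ln(0.0865262) / ln(0.26629)
  = -2.447308 / -1.323169 ≈ 1.849581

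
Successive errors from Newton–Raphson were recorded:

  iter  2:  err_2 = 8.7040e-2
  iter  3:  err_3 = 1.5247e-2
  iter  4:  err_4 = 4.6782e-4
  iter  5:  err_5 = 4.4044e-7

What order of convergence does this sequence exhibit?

2

Consecutive ratios: err_5/err_4 = 4.4044e-7/4.6782e-4 = 0.000941473, err_4/err_3 = 4.6782e-4/1.5247e-2 = 0.0306828.
p ≈ ln(0.000941473)/ln(0.0306828) = -6.9681/-3.4841 ≈ 2.00.
So the convergence is quadratic (order 2).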